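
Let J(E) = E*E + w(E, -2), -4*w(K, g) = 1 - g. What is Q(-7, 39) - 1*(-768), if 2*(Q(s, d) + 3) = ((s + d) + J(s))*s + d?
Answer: 4029/8 ≈ 503.63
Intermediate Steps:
w(K, g) = -1/4 + g/4 (w(K, g) = -(1 - g)/4 = -1/4 + g/4)
J(E) = -3/4 + E**2 (J(E) = E*E + (-1/4 + (1/4)*(-2)) = E**2 + (-1/4 - 1/2) = E**2 - 3/4 = -3/4 + E**2)
Q(s, d) = -3 + d/2 + s*(-3/4 + d + s + s**2)/2 (Q(s, d) = -3 + (((s + d) + (-3/4 + s**2))*s + d)/2 = -3 + (((d + s) + (-3/4 + s**2))*s + d)/2 = -3 + ((-3/4 + d + s + s**2)*s + d)/2 = -3 + (s*(-3/4 + d + s + s**2) + d)/2 = -3 + (d + s*(-3/4 + d + s + s**2))/2 = -3 + (d/2 + s*(-3/4 + d + s + s**2)/2) = -3 + d/2 + s*(-3/4 + d + s + s**2)/2)
Q(-7, 39) - 1*(-768) = (-3 + (1/2)*39 + (1/2)*(-7)**2 + (1/2)*39*(-7) + (1/8)*(-7)*(-3 + 4*(-7)**2)) - 1*(-768) = (-3 + 39/2 + (1/2)*49 - 273/2 + (1/8)*(-7)*(-3 + 4*49)) + 768 = (-3 + 39/2 + 49/2 - 273/2 + (1/8)*(-7)*(-3 + 196)) + 768 = (-3 + 39/2 + 49/2 - 273/2 + (1/8)*(-7)*193) + 768 = (-3 + 39/2 + 49/2 - 273/2 - 1351/8) + 768 = -2115/8 + 768 = 4029/8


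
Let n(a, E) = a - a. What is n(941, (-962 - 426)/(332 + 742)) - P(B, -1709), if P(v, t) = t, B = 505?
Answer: 1709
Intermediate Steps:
n(a, E) = 0
n(941, (-962 - 426)/(332 + 742)) - P(B, -1709) = 0 - 1*(-1709) = 0 + 1709 = 1709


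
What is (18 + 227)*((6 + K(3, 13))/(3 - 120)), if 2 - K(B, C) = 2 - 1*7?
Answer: -245/9 ≈ -27.222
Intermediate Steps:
K(B, C) = 7 (K(B, C) = 2 - (2 - 1*7) = 2 - (2 - 7) = 2 - 1*(-5) = 2 + 5 = 7)
(18 + 227)*((6 + K(3, 13))/(3 - 120)) = (18 + 227)*((6 + 7)/(3 - 120)) = 245*(13/(-117)) = 245*(13*(-1/117)) = 245*(-1/9) = -245/9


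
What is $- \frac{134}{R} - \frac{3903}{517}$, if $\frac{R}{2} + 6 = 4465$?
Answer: $- \frac{17438116}{2305303} \approx -7.5643$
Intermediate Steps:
$R = 8918$ ($R = -12 + 2 \cdot 4465 = -12 + 8930 = 8918$)
$- \frac{134}{R} - \frac{3903}{517} = - \frac{134}{8918} - \frac{3903}{517} = \left(-134\right) \frac{1}{8918} - \frac{3903}{517} = - \frac{67}{4459} - \frac{3903}{517} = - \frac{17438116}{2305303}$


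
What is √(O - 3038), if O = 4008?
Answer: √970 ≈ 31.145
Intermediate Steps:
√(O - 3038) = √(4008 - 3038) = √970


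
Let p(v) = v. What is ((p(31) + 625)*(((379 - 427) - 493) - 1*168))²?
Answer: 216321730816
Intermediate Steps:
((p(31) + 625)*(((379 - 427) - 493) - 1*168))² = ((31 + 625)*(((379 - 427) - 493) - 1*168))² = (656*((-48 - 493) - 168))² = (656*(-541 - 168))² = (656*(-709))² = (-465104)² = 216321730816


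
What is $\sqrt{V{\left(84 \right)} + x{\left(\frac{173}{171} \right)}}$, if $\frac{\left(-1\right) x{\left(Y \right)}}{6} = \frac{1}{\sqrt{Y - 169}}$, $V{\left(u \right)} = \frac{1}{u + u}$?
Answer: $\frac{\sqrt{8664422298 + 912107952 i \sqrt{545794}}}{1206492} \approx 0.48421 + 0.47802 i$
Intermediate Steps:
$V{\left(u \right)} = \frac{1}{2 u}$
$x{\left(Y \right)} = - \frac{6}{\sqrt{-169 + Y}}$ ($x{\left(Y \right)} = - \frac{6}{\sqrt{Y - 169}} = - \frac{6}{\sqrt{-169 + Y}}$)
$\sqrt{V{\left(84 \right)} + x{\left(\frac{173}{171} \right)}} = \sqrt{\frac{1}{2 \cdot 84} - \frac{6}{\sqrt{-169 + \frac{173}{171}}}} = \sqrt{\frac{1}{2} \cdot \frac{1}{84} - \frac{6}{\sqrt{-169 + 173 \cdot \frac{1}{171}}}} = \sqrt{\frac{1}{168} - \frac{6}{\sqrt{-169 + \frac{173}{171}}}} = \sqrt{\frac{1}{168} - \frac{6}{\frac{1}{57} i \sqrt{545794}}} = \sqrt{\frac{1}{168} - 6 \left(- \frac{3 i \sqrt{545794}}{28726}\right)} = \sqrt{\frac{1}{168} + \frac{9 i \sqrt{545794}}{14363}}$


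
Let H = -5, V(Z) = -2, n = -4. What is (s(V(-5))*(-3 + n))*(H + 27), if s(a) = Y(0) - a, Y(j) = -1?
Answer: -154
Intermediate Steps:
s(a) = -1 - a
(s(V(-5))*(-3 + n))*(H + 27) = ((-1 - 1*(-2))*(-3 - 4))*(-5 + 27) = ((-1 + 2)*(-7))*22 = (1*(-7))*22 = -7*22 = -154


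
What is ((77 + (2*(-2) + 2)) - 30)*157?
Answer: 7065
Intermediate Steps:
((77 + (2*(-2) + 2)) - 30)*157 = ((77 + (-4 + 2)) - 30)*157 = ((77 - 2) - 30)*157 = (75 - 30)*157 = 45*157 = 7065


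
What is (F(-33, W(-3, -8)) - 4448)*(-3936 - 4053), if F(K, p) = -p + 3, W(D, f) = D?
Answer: 35487138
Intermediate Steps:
F(K, p) = 3 - p
(F(-33, W(-3, -8)) - 4448)*(-3936 - 4053) = ((3 - 1*(-3)) - 4448)*(-3936 - 4053) = ((3 + 3) - 4448)*(-7989) = (6 - 4448)*(-7989) = -4442*(-7989) = 35487138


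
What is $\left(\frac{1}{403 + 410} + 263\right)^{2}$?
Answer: $\frac{45718992400}{660969} \approx 69170.0$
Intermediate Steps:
$\left(\frac{1}{403 + 410} + 263\right)^{2} = \left(\frac{1}{813} + 263\right)^{2} = \left(\frac{213820}{813}\right)^{2} = \frac{45718992400}{660969}$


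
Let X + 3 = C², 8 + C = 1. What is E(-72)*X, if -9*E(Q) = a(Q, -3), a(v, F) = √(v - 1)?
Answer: -46*I*√73/9 ≈ -43.669*I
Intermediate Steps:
C = -7 (C = -8 + 1 = -7)
a(v, F) = √(-1 + v)
X = 46 (X = -3 + (-7)² = -3 + 49 = 46)
E(Q) = -√(-1 + Q)/9
E(-72)*X = -√(-1 - 72)/9*46 = -I*√73/9*46 = -46*I*√73/9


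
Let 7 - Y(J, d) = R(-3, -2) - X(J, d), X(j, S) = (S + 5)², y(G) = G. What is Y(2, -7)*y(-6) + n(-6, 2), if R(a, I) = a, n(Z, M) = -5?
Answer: -89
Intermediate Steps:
X(j, S) = (5 + S)²
Y(J, d) = 10 + (5 + d)² (Y(J, d) = 7 - (-3 - (5 + d)²) = 7 + (3 + (5 + d)²) = 10 + (5 + d)²)
Y(2, -7)*y(-6) + n(-6, 2) = (10 + (5 - 7)²)*(-6) - 5 = (10 + (-2)²)*(-6) - 5 = (10 + 4)*(-6) - 5 = 14*(-6) - 5 = -84 - 5 = -89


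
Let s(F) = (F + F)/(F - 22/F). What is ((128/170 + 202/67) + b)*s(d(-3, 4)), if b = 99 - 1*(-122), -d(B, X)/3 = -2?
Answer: 46081908/39865 ≈ 1155.9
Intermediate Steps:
d(B, X) = 6 (d(B, X) = -3*(-2) = 6)
s(F) = 2*F/(F - 22/F) (s(F) = (2*F)/(F - 22/F) = 2*F/(F - 22/F))
b = 221 (b = 99 + 122 = 221)
((128/170 + 202/67) + b)*s(d(-3, 4)) = ((128/170 + 202/67) + 221)*(2*6²/(-22 + 6²)) = ((128*(1/170) + 202*(1/67)) + 221)*(2*36/(-22 + 36)) = ((64/85 + 202/67) + 221)*(2*36/14) = (21458/5695 + 221)*(2*36*(1/14)) = (1280053/5695)*(36/7) = 46081908/39865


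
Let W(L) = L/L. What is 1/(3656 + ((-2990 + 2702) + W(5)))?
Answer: 1/3369 ≈ 0.00029682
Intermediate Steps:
W(L) = 1
1/(3656 + ((-2990 + 2702) + W(5))) = 1/(3656 + ((-2990 + 2702) + 1)) = 1/(3656 + (-288 + 1)) = 1/(3656 - 287) = 1/3369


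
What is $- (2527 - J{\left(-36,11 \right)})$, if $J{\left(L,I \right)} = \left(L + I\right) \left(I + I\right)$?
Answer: $-3077$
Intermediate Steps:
$J{\left(L,I \right)} = 2 I \left(I + L\right)$ ($J{\left(L,I \right)} = \left(I + L\right) 2 I = 2 I \left(I + L\right)$)
$- (2527 - J{\left(-36,11 \right)}) = - (2527 - 2 \cdot 11 \left(11 - 36\right)) = - (2527 - 2 \cdot 11 \left(-25\right)) = - (2527 - -550) = - (2527 + 550) = \left(-1\right) 3077 = -3077$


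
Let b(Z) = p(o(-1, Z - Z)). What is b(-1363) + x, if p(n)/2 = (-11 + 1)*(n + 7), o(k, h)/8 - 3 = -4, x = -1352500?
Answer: -1352480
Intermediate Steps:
o(k, h) = -8 (o(k, h) = 24 + 8*(-4) = 24 - 32 = -8)
p(n) = -140 - 20*n (p(n) = 2*((-11 + 1)*(n + 7)) = 2*(-10*(7 + n)) = 2*(-70 - 10*n) = -140 - 20*n)
b(Z) = 20 (b(Z) = -140 - 20*(-8) = -140 + 160 = 20)
b(-1363) + x = 20 - 1352500 = -1352480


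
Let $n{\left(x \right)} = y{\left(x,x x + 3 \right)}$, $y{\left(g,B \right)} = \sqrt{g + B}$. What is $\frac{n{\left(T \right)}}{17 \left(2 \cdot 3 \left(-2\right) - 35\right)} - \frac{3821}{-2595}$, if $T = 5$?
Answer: $\frac{3821}{2595} - \frac{\sqrt{33}}{799} \approx 1.4653$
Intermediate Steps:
$y{\left(g,B \right)} = \sqrt{B + g}$
$n{\left(x \right)} = \sqrt{3 + x + x^{2}}$ ($n{\left(x \right)} = \sqrt{\left(x x + 3\right) + x} = \sqrt{\left(x^{2} + 3\right) + x} = \sqrt{\left(3 + x^{2}\right) + x} = \sqrt{3 + x + x^{2}}$)
$\frac{n{\left(T \right)}}{17 \left(2 \cdot 3 \left(-2\right) - 35\right)} - \frac{3821}{-2595} = \frac{\sqrt{3 + 5 + 5^{2}}}{17 \left(2 \cdot 3 \left(-2\right) - 35\right)} - \frac{3821}{-2595} = \frac{\sqrt{3 + 5 + 25}}{17 \left(6 \left(-2\right) - 35\right)} - - \frac{3821}{2595} = \frac{\sqrt{33}}{17 \left(-12 - 35\right)} + \frac{3821}{2595} = \frac{\sqrt{33}}{17 \left(-47\right)} + \frac{3821}{2595} = \frac{\sqrt{33}}{-799} + \frac{3821}{2595} = \sqrt{33} \left(- \frac{1}{799}\right) + \frac{3821}{2595} = - \frac{\sqrt{33}}{799} + \frac{3821}{2595} = \frac{3821}{2595} - \frac{\sqrt{33}}{799}$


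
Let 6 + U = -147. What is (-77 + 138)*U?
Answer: -9333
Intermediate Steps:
U = -153 (U = -6 - 147 = -153)
(-77 + 138)*U = (-77 + 138)*(-153) = 61*(-153) = -9333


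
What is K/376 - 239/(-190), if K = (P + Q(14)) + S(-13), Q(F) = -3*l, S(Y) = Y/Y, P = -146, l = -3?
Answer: 8003/8930 ≈ 0.89619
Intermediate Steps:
S(Y) = 1
Q(F) = 9 (Q(F) = -3*(-3) = 9)
K = -136 (K = (-146 + 9) + 1 = -137 + 1 = -136)
K/376 - 239/(-190) = -136/376 - 239/(-190) = -136*1/376 - 239*(-1/190) = -17/47 + 239/190 = 8003/8930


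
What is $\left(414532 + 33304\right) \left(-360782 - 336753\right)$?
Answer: $-312381284260$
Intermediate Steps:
$\left(414532 + 33304\right) \left(-360782 - 336753\right) = 447836 \left(-360782 - 336753\right) = 447836 \left(-697535\right) = -312381284260$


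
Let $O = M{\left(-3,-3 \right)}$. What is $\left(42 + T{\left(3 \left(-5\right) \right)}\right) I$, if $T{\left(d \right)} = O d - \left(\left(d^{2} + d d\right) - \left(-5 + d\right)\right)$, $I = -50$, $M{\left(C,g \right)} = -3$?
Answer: $19150$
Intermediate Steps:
$O = -3$
$T{\left(d \right)} = -5 - 2 d - 2 d^{2}$ ($T{\left(d \right)} = - 3 d - \left(\left(d^{2} + d d\right) - \left(-5 + d\right)\right) = - 3 d - \left(\left(d^{2} + d^{2}\right) - \left(-5 + d\right)\right) = - 3 d - \left(2 d^{2} - \left(-5 + d\right)\right) = - 3 d - \left(5 - d + 2 d^{2}\right) = -5 - 2 d - 2 d^{2}$)
$\left(42 + T{\left(3 \left(-5\right) \right)}\right) I = \left(42 - \left(5 + 450 + 2 \cdot 3 \left(-5\right)\right)\right) \left(-50\right) = \left(42 - \left(-25 + 450\right)\right) \left(-50\right) = \left(42 - 425\right) \left(-50\right) = \left(-383\right) \left(-50\right) = 19150$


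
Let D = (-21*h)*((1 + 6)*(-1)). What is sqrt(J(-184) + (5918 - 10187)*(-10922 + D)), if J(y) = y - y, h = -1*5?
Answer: sqrt(49763733) ≈ 7054.3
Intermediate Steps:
h = -5
J(y) = 0
D = -735 (D = (-21*(-5))*((1 + 6)*(-1)) = 105*(7*(-1)) = 105*(-7) = -735)
sqrt(J(-184) + (5918 - 10187)*(-10922 + D)) = sqrt(0 + (5918 - 10187)*(-10922 - 735)) = sqrt(0 - 4269*(-11657)) = sqrt(0 + 49763733) = sqrt(49763733)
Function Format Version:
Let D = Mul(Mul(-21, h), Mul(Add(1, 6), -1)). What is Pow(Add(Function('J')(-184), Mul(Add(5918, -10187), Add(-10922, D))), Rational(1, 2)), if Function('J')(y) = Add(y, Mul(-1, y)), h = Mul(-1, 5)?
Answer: Pow(49763733, Rational(1, 2)) ≈ 7054.3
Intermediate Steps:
h = -5
Function('J')(y) = 0
D = -735 (D = Mul(Mul(-21, -5), Mul(Add(1, 6), -1)) = Mul(105, Mul(7, -1)) = Mul(105, -7) = -735)
Pow(Add(Function('J')(-184), Mul(Add(5918, -10187), Add(-10922, D))), Rational(1, 2)) = Pow(Add(0, Mul(Add(5918, -10187), Add(-10922, -735))), Rational(1, 2)) = Pow(Add(0, Mul(-4269, -11657)), Rational(1, 2)) = Pow(Add(0, 49763733), Rational(1, 2)) = Pow(49763733, Rational(1, 2))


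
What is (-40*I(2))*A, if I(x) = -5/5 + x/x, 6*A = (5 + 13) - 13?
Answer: 0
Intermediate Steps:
A = ⅚ (A = ((5 + 13) - 13)/6 = (18 - 13)/6 = (⅙)*5 = ⅚ ≈ 0.83333)
I(x) = 0 (I(x) = -5*⅕ + 1 = -1 + 1 = 0)
(-40*I(2))*A = -40*0*(⅚) = 0*(⅚) = 0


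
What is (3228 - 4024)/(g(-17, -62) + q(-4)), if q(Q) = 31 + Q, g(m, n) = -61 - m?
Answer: 796/17 ≈ 46.824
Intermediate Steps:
(3228 - 4024)/(g(-17, -62) + q(-4)) = (3228 - 4024)/((-61 - 1*(-17)) + (31 - 4)) = -796/((-61 + 17) + 27) = -796/(-44 + 27) = -796/(-17) = -796*(-1/17) = 796/17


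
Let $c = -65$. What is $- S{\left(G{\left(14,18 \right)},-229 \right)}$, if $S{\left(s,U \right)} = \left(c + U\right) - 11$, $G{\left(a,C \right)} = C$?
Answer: $305$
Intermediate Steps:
$S{\left(s,U \right)} = -76 + U$ ($S{\left(s,U \right)} = \left(-65 + U\right) - 11 = -76 + U$)
$- S{\left(G{\left(14,18 \right)},-229 \right)} = - (-76 - 229) = \left(-1\right) \left(-305\right) = 305$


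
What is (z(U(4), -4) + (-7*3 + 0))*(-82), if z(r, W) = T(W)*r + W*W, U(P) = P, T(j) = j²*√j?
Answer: 410 - 10496*I ≈ 410.0 - 10496.0*I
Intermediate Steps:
T(j) = j^(5/2)
z(r, W) = W² + r*W^(5/2) (z(r, W) = W^(5/2)*r + W*W = r*W^(5/2) + W² = W² + r*W^(5/2))
(z(U(4), -4) + (-7*3 + 0))*(-82) = (((-4)² + 4*(-4)^(5/2)) + (-7*3 + 0))*(-82) = ((16 + 4*(32*I)) + (-21 + 0))*(-82) = ((16 + 128*I) - 21)*(-82) = (-5 + 128*I)*(-82) = 410 - 10496*I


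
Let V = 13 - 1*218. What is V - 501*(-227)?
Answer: 113522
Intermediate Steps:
V = -205 (V = 13 - 218 = -205)
V - 501*(-227) = -205 - 501*(-227) = -205 + 113727 = 113522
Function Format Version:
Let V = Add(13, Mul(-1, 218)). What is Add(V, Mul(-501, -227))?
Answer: 113522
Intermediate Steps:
V = -205 (V = Add(13, -218) = -205)
Add(V, Mul(-501, -227)) = Add(-205, Mul(-501, -227)) = Add(-205, 113727) = 113522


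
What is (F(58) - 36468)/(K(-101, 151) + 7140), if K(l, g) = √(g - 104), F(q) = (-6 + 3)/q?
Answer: -7551074790/1478407037 + 2115147*√47/2956814074 ≈ -5.1027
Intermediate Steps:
F(q) = -3/q
K(l, g) = √(-104 + g)
(F(58) - 36468)/(K(-101, 151) + 7140) = (-3/58 - 36468)/(√(-104 + 151) + 7140) = (-3*1/58 - 36468)/(√47 + 7140) = (-3/58 - 36468)/(7140 + √47) = -2115147/(58*(7140 + √47))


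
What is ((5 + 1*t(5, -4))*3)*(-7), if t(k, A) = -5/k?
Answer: -84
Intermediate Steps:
((5 + 1*t(5, -4))*3)*(-7) = ((5 + 1*(-5/5))*3)*(-7) = ((5 + 1*(-5*⅕))*3)*(-7) = ((5 + 1*(-1))*3)*(-7) = ((5 - 1)*3)*(-7) = (4*3)*(-7) = 12*(-7) = -84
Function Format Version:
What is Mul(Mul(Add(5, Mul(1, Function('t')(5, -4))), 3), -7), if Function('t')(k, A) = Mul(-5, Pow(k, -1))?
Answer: -84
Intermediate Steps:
Mul(Mul(Add(5, Mul(1, Function('t')(5, -4))), 3), -7) = Mul(Mul(Add(5, Mul(1, Mul(-5, Pow(5, -1)))), 3), -7) = Mul(Mul(Add(5, Mul(1, Mul(-5, Rational(1, 5)))), 3), -7) = Mul(Mul(Add(5, Mul(1, -1)), 3), -7) = Mul(Mul(Add(5, -1), 3), -7) = Mul(Mul(4, 3), -7) = Mul(12, -7) = -84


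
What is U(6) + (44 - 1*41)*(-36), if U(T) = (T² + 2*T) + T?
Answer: -54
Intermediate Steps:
U(T) = T² + 3*T
U(6) + (44 - 1*41)*(-36) = 6*(3 + 6) + (44 - 1*41)*(-36) = 6*9 + (44 - 41)*(-36) = 54 + 3*(-36) = 54 - 108 = -54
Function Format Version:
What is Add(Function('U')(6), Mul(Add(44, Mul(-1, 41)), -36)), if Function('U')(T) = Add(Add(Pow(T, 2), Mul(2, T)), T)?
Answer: -54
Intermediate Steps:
Function('U')(T) = Add(Pow(T, 2), Mul(3, T))
Add(Function('U')(6), Mul(Add(44, Mul(-1, 41)), -36)) = Add(Mul(6, Add(3, 6)), Mul(Add(44, Mul(-1, 41)), -36)) = Add(Mul(6, 9), Mul(Add(44, -41), -36)) = Add(54, Mul(3, -36)) = Add(54, -108) = -54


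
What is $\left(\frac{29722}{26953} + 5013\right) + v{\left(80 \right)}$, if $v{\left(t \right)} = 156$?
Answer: $\frac{139349779}{26953} \approx 5170.1$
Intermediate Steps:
$\left(\frac{29722}{26953} + 5013\right) + v{\left(80 \right)} = \left(\frac{29722}{26953} + 5013\right) + 156 = \frac{135145111}{26953} + 156 = \frac{139349779}{26953}$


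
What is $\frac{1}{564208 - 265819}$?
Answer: $\frac{1}{298389} \approx 3.3513 \cdot 10^{-6}$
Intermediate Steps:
$\frac{1}{564208 - 265819} = \frac{1}{298389}$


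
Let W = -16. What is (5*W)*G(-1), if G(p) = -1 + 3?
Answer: -160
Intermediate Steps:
G(p) = 2
(5*W)*G(-1) = (5*(-16))*2 = -80*2 = -160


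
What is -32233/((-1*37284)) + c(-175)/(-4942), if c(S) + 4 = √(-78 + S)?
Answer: 79722311/92128764 - I*√253/4942 ≈ 0.86534 - 0.0032185*I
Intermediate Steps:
c(S) = -4 + √(-78 + S)
-32233/((-1*37284)) + c(-175)/(-4942) = -32233/((-1*37284)) + (-4 + √(-78 - 175))/(-4942) = -32233/(-37284) + (-4 + √(-253))*(-1/4942) = -32233*(-1/37284) + (-4 + I*√253)*(-1/4942) = 32233/37284 + (2/2471 - I*√253/4942) = 79722311/92128764 - I*√253/4942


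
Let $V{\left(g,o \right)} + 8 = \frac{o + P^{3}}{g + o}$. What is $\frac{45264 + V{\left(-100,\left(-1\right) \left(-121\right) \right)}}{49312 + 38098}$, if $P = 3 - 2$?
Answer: $\frac{475249}{917805} \approx 0.51781$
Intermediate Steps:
$P = 1$ ($P = 3 - 2 = 1$)
$V{\left(g,o \right)} = -8 + \frac{1 + o}{g + o}$ ($V{\left(g,o \right)} = -8 + \frac{o + 1^{3}}{g + o} = -8 + \frac{o + 1}{g + o} = -8 + \frac{1 + o}{g + o}$)
$\frac{45264 + V{\left(-100,\left(-1\right) \left(-121\right) \right)}}{49312 + 38098} = \frac{45264 + \frac{1 - -800 - 7 \left(\left(-1\right) \left(-121\right)\right)}{-100 - -121}}{49312 + 38098} = \frac{45264 + \frac{1 + 800 - 847}{-100 + 121}}{87410} = \left(45264 + \frac{1 + 800 - 847}{21}\right) \frac{1}{87410} = \left(45264 + \frac{1}{21} \left(-46\right)\right) \frac{1}{87410} = \left(45264 - \frac{46}{21}\right) \frac{1}{87410} = \frac{950498}{21} \cdot \frac{1}{87410} = \frac{475249}{917805}$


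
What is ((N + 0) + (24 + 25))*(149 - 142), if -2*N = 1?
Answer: 679/2 ≈ 339.50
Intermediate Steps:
N = -½ (N = -½*1 = -½ ≈ -0.50000)
((N + 0) + (24 + 25))*(149 - 142) = ((-½ + 0) + (24 + 25))*(149 - 142) = (-½ + 49)*7 = (97/2)*7 = 679/2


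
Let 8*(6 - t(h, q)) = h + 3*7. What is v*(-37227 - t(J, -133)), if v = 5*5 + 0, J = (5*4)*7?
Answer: -7442575/8 ≈ -9.3032e+5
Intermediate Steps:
J = 140 (J = 20*7 = 140)
t(h, q) = 27/8 - h/8 (t(h, q) = 6 - (h + 3*7)/8 = 6 - (h + 21)/8 = 6 - (21 + h)/8 = 6 + (-21/8 - h/8) = 27/8 - h/8)
v = 25 (v = 25 + 0 = 25)
v*(-37227 - t(J, -133)) = 25*(-37227 - (27/8 - ⅛*140)) = 25*(-37227 - (27/8 - 35/2)) = 25*(-37227 - 1*(-113/8)) = 25*(-37227 + 113/8) = 25*(-297703/8) = -7442575/8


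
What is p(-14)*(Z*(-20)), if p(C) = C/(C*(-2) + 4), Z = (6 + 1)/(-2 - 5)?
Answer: -35/4 ≈ -8.7500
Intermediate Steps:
Z = -1 (Z = 7/(-7) = 7*(-⅐) = -1)
p(C) = C/(4 - 2*C) (p(C) = C/(-2*C + 4) = C/(4 - 2*C))
p(-14)*(Z*(-20)) = (-1*(-14)/(-4 + 2*(-14)))*(-1*(-20)) = -1*(-14)/(-4 - 28)*20 = -1*(-14)/(-32)*20 = -1*(-14)*(-1/32)*20 = -7/16*20 = -35/4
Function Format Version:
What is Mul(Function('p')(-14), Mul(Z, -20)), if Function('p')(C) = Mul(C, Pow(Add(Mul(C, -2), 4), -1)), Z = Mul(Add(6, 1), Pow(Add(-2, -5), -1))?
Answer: Rational(-35, 4) ≈ -8.7500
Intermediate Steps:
Z = -1 (Z = Mul(7, Pow(-7, -1)) = Mul(7, Rational(-1, 7)) = -1)
Function('p')(C) = Mul(C, Pow(Add(4, Mul(-2, C)), -1)) (Function('p')(C) = Mul(C, Pow(Add(Mul(-2, C), 4), -1)) = Mul(C, Pow(Add(4, Mul(-2, C)), -1)))
Mul(Function('p')(-14), Mul(Z, -20)) = Mul(Mul(-1, -14, Pow(Add(-4, Mul(2, -14)), -1)), Mul(-1, -20)) = Mul(Mul(-1, -14, Pow(Add(-4, -28), -1)), 20) = Mul(Mul(-1, -14, Pow(-32, -1)), 20) = Mul(Mul(-1, -14, Rational(-1, 32)), 20) = Mul(Rational(-7, 16), 20) = Rational(-35, 4)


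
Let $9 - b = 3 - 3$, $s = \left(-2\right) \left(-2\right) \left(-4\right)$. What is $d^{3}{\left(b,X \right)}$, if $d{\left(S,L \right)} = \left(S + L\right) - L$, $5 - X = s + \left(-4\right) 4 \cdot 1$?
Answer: $729$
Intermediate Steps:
$s = -16$ ($s = 4 \left(-4\right) = -16$)
$b = 9$ ($b = 9 - \left(3 - 3\right) = 9 - 0 = 9 + 0 = 9$)
$X = 37$ ($X = 5 - \left(-16 + \left(-4\right) 4 \cdot 1\right) = 5 - \left(-16 - 16\right) = 5 - -32 = 5 + 32 = 37$)
$d{\left(S,L \right)} = S$ ($d{\left(S,L \right)} = \left(L + S\right) - L = S$)
$d^{3}{\left(b,X \right)} = 9^{3} = 729$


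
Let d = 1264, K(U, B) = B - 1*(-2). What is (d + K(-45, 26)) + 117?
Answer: 1409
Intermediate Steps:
K(U, B) = 2 + B (K(U, B) = B + 2 = 2 + B)
(d + K(-45, 26)) + 117 = (1264 + (2 + 26)) + 117 = (1264 + 28) + 117 = 1292 + 117 = 1409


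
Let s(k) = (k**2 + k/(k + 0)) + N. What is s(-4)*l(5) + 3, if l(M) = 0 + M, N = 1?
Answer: 93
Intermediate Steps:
s(k) = 2 + k**2 (s(k) = (k**2 + k/(k + 0)) + 1 = (k**2 + k/k) + 1 = (k**2 + 1) + 1 = (1 + k**2) + 1 = 2 + k**2)
l(M) = M
s(-4)*l(5) + 3 = (2 + (-4)**2)*5 + 3 = (2 + 16)*5 + 3 = 18*5 + 3 = 90 + 3 = 93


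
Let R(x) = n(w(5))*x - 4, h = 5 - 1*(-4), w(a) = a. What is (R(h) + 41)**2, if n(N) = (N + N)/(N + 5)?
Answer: 2116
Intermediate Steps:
n(N) = 2*N/(5 + N) (n(N) = (2*N)/(5 + N) = 2*N/(5 + N))
h = 9 (h = 5 + 4 = 9)
R(x) = -4 + x (R(x) = (2*5/(5 + 5))*x - 4 = (2*5/10)*x - 4 = (2*5*(1/10))*x - 4 = 1*x - 4 = x - 4 = -4 + x)
(R(h) + 41)**2 = ((-4 + 9) + 41)**2 = (5 + 41)**2 = 46**2 = 2116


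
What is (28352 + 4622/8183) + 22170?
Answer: 413426148/8183 ≈ 50523.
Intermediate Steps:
(28352 + 4622/8183) + 22170 = 232009038/8183 + 22170 = 413426148/8183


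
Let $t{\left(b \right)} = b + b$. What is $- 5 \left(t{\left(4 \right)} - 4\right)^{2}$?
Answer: $-80$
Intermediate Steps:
$t{\left(b \right)} = 2 b$
$- 5 \left(t{\left(4 \right)} - 4\right)^{2} = - 5 \left(2 \cdot 4 - 4\right)^{2} = - 5 \left(8 - 4\right)^{2} = - 5 \cdot 4^{2} = \left(-5\right) 16 = -80$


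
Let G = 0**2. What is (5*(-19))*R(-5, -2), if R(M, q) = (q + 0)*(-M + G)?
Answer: 950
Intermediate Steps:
G = 0
R(M, q) = -M*q (R(M, q) = (q + 0)*(-M + 0) = q*(-M) = -M*q)
(5*(-19))*R(-5, -2) = (5*(-19))*(-1*(-5)*(-2)) = -95*(-10) = 950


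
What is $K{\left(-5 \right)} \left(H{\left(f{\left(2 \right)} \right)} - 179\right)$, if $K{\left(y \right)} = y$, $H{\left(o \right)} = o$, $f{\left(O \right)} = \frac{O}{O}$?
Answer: $890$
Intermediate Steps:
$f{\left(O \right)} = 1$
$K{\left(-5 \right)} \left(H{\left(f{\left(2 \right)} \right)} - 179\right) = - 5 \left(1 - 179\right) = \left(-5\right) \left(-178\right) = 890$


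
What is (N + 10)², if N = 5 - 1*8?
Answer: 49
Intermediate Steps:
N = -3 (N = 5 - 8 = -3)
(N + 10)² = (-3 + 10)² = 7² = 49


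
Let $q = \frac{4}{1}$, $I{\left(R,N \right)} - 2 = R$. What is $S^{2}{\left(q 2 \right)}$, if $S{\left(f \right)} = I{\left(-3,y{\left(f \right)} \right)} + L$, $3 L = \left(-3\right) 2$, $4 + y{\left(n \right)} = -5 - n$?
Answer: $9$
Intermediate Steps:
$y{\left(n \right)} = -9 - n$ ($y{\left(n \right)} = -4 - \left(5 + n\right) = -9 - n$)
$I{\left(R,N \right)} = 2 + R$
$q = 4$ ($q = 4 \cdot 1 = 4$)
$L = -2$ ($L = \frac{\left(-3\right) 2}{3} = \frac{1}{3} \left(-6\right) = -2$)
$S{\left(f \right)} = -3$ ($S{\left(f \right)} = \left(2 - 3\right) - 2 = -1 - 2 = -3$)
$S^{2}{\left(q 2 \right)} = \left(-3\right)^{2} = 9$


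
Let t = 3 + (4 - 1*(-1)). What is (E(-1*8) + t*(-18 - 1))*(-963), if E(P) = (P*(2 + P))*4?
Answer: -38520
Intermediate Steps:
t = 8 (t = 3 + (4 + 1) = 3 + 5 = 8)
E(P) = 4*P*(2 + P)
(E(-1*8) + t*(-18 - 1))*(-963) = (4*(-1*8)*(2 - 1*8) + 8*(-18 - 1))*(-963) = (4*(-8)*(2 - 8) + 8*(-19))*(-963) = (4*(-8)*(-6) - 152)*(-963) = (192 - 152)*(-963) = 40*(-963) = -38520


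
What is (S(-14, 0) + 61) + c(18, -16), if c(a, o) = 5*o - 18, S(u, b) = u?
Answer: -51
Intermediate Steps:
c(a, o) = -18 + 5*o
(S(-14, 0) + 61) + c(18, -16) = (-14 + 61) + (-18 + 5*(-16)) = 47 + (-18 - 80) = 47 - 98 = -51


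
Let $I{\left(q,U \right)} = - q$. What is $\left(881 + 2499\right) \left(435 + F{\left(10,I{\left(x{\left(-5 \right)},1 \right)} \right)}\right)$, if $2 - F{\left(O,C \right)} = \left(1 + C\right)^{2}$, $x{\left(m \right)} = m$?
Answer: $1355380$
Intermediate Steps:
$F{\left(O,C \right)} = 2 - \left(1 + C\right)^{2}$
$\left(881 + 2499\right) \left(435 + F{\left(10,I{\left(x{\left(-5 \right)},1 \right)} \right)}\right) = \left(881 + 2499\right) \left(435 + \left(2 - \left(1 - -5\right)^{2}\right)\right) = 3380 \left(435 + \left(2 - \left(1 + 5\right)^{2}\right)\right) = 3380 \left(435 + \left(2 - 6^{2}\right)\right) = 3380 \left(435 + \left(2 - 36\right)\right) = 3380 \left(435 - 34\right) = 3380 \cdot 401 = 1355380$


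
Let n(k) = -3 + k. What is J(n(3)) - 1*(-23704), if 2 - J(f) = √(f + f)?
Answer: 23706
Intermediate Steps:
J(f) = 2 - √2*√f (J(f) = 2 - √(f + f) = 2 - √(2*f) = 2 - √2*√f)
J(n(3)) - 1*(-23704) = (2 - √2*√(-3 + 3)) - 1*(-23704) = (2 - √2*√0) + 23704 = (2 - 1*√2*0) + 23704 = (2 + 0) + 23704 = 2 + 23704 = 23706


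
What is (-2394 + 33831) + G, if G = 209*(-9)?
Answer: 29556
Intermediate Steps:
G = -1881
(-2394 + 33831) + G = (-2394 + 33831) - 1881 = 31437 - 1881 = 29556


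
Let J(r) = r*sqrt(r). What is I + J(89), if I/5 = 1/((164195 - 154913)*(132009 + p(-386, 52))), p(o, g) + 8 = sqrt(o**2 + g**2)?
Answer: 660005/161730610377882 + 89*sqrt(89) - 25*sqrt(1517)/80865305188941 ≈ 839.62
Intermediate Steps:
J(r) = r**(3/2)
p(o, g) = -8 + sqrt(g**2 + o**2) (p(o, g) = -8 + sqrt(o**2 + g**2) = -8 + sqrt(g**2 + o**2))
I = 5/(1225233282 + 92820*sqrt(1517)) (I = 5/(((164195 - 154913)*(132009 + (-8 + sqrt(52**2 + (-386)**2))))) = 5/((9282*(132009 + (-8 + sqrt(2704 + 148996))))) = 5/((9282*(132009 + (-8 + sqrt(151700))))) = 5/((9282*(132009 + (-8 + 10*sqrt(1517))))) = 5/((9282*(132001 + 10*sqrt(1517)))) = 5/(1225233282 + 92820*sqrt(1517)) ≈ 4.0689e-9)
I + J(89) = (660005/161730610377882 - 25*sqrt(1517)/80865305188941) + 89**(3/2) = (660005/161730610377882 - 25*sqrt(1517)/80865305188941) + 89*sqrt(89) = 660005/161730610377882 + 89*sqrt(89) - 25*sqrt(1517)/80865305188941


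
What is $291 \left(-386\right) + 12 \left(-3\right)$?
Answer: $-112362$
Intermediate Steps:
$291 \left(-386\right) + 12 \left(-3\right) = -112326 - 36 = -112362$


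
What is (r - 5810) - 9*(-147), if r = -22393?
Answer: -26880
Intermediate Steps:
(r - 5810) - 9*(-147) = (-22393 - 5810) - 9*(-147) = -28203 + 1323 = -26880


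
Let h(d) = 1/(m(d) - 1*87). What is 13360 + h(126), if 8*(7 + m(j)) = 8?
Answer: 1242479/93 ≈ 13360.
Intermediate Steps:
m(j) = -6 (m(j) = -7 + (⅛)*8 = -7 + 1 = -6)
h(d) = -1/93 (h(d) = 1/(-6 - 1*87) = 1/(-6 - 87) = 1/(-93) = -1/93)
13360 + h(126) = 13360 - 1/93 = 1242479/93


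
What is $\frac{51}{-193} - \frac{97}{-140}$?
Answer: $\frac{11581}{27020} \approx 0.42861$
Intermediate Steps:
$\frac{51}{-193} - \frac{97}{-140} = 51 \left(- \frac{1}{193}\right) - - \frac{97}{140} = - \frac{51}{193} + \frac{97}{140} = \frac{11581}{27020}$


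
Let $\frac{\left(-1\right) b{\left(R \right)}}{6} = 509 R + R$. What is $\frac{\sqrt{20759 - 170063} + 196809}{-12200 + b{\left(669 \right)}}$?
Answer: $- \frac{196809}{2059340} - \frac{i \sqrt{37326}}{1029670} \approx -0.095569 - 0.00018763 i$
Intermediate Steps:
$b{\left(R \right)} = - 3060 R$ ($b{\left(R \right)} = - 6 \left(509 R + R\right) = - 6 \cdot 510 R = - 3060 R$)
$\frac{\sqrt{20759 - 170063} + 196809}{-12200 + b{\left(669 \right)}} = \frac{\sqrt{20759 - 170063} + 196809}{-12200 - 2047140} = \frac{\sqrt{-149304} + 196809}{-12200 - 2047140} = \frac{2 i \sqrt{37326} + 196809}{-2059340} = \left(196809 + 2 i \sqrt{37326}\right) \left(- \frac{1}{2059340}\right) = - \frac{196809}{2059340} - \frac{i \sqrt{37326}}{1029670}$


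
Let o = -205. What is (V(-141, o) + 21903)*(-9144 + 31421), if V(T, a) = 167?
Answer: 491653390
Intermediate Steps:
(V(-141, o) + 21903)*(-9144 + 31421) = (167 + 21903)*(-9144 + 31421) = 22070*22277 = 491653390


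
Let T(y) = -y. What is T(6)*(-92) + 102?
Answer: 654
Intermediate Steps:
T(6)*(-92) + 102 = -1*6*(-92) + 102 = -6*(-92) + 102 = 552 + 102 = 654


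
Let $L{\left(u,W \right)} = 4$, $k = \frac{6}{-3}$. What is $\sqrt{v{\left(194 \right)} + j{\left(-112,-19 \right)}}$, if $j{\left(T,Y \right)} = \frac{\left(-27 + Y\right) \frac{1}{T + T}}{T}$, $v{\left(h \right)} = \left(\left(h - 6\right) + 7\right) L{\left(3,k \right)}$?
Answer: $\frac{\sqrt{9784297}}{112} \approx 27.928$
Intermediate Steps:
$k = -2$ ($k = 6 \left(- \frac{1}{3}\right) = -2$)
$v{\left(h \right)} = 4 + 4 h$ ($v{\left(h \right)} = \left(\left(h - 6\right) + 7\right) 4 = \left(\left(-6 + h\right) + 7\right) 4 = \left(1 + h\right) 4 = 4 + 4 h$)
$j{\left(T,Y \right)} = \frac{-27 + Y}{2 T^{2}}$ ($j{\left(T,Y \right)} = \frac{\left(-27 + Y\right) \frac{1}{2 T}}{T} = \frac{\frac{1}{2} \frac{1}{T} \left(-27 + Y\right)}{T} = \frac{-27 + Y}{2 T^{2}}$)
$\sqrt{v{\left(194 \right)} + j{\left(-112,-19 \right)}} = \sqrt{\left(4 + 4 \cdot 194\right) + \frac{-27 - 19}{2 \cdot 12544}} = \sqrt{\left(4 + 776\right) + \frac{1}{2} \cdot \frac{1}{12544} \left(-46\right)} = \sqrt{780 - \frac{23}{12544}} = \sqrt{\frac{9784297}{12544}} = \frac{\sqrt{9784297}}{112}$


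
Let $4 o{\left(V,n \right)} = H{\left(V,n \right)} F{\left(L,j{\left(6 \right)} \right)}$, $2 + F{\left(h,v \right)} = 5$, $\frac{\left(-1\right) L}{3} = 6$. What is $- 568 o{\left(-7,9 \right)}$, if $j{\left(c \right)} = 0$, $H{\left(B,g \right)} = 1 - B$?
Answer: $-3408$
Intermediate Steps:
$L = -18$ ($L = \left(-3\right) 6 = -18$)
$F{\left(h,v \right)} = 3$ ($F{\left(h,v \right)} = -2 + 5 = 3$)
$o{\left(V,n \right)} = \frac{3}{4} - \frac{3 V}{4}$ ($o{\left(V,n \right)} = \frac{\left(1 - V\right) 3}{4} = \frac{3 - 3 V}{4} = \frac{3}{4} - \frac{3 V}{4}$)
$- 568 o{\left(-7,9 \right)} = - 568 \left(\frac{3}{4} - - \frac{21}{4}\right) = - 568 \left(\frac{3}{4} + \frac{21}{4}\right) = \left(-568\right) 6 = -3408$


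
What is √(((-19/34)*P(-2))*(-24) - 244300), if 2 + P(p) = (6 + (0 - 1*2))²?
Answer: 14*I*√359941/17 ≈ 494.08*I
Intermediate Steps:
P(p) = 14 (P(p) = -2 + (6 + (0 - 1*2))² = -2 + (6 + (0 - 2))² = -2 + (6 - 2)² = -2 + 4² = -2 + 16 = 14)
√(((-19/34)*P(-2))*(-24) - 244300) = √((-19/34*14)*(-24) - 244300) = √((-19*1/34*14)*(-24) - 244300) = √(-19/34*14*(-24) - 244300) = √(-133/17*(-24) - 244300) = √(3192/17 - 244300) = √(-4149908/17) = 14*I*√359941/17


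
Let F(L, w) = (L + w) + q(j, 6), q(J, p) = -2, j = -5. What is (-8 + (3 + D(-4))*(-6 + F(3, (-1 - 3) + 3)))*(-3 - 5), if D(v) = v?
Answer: 16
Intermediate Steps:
F(L, w) = -2 + L + w (F(L, w) = (L + w) - 2 = -2 + L + w)
(-8 + (3 + D(-4))*(-6 + F(3, (-1 - 3) + 3)))*(-3 - 5) = (-8 + (3 - 4)*(-6 + (-2 + 3 + ((-1 - 3) + 3))))*(-3 - 5) = (-8 - (-6 + (-2 + 3 + (-4 + 3))))*(-8) = (-8 - (-6 + (-2 + 3 - 1)))*(-8) = (-8 - (-6 + 0))*(-8) = (-8 - 1*(-6))*(-8) = (-8 + 6)*(-8) = -2*(-8) = 16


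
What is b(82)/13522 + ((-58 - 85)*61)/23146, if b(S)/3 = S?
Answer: -56129245/156490106 ≈ -0.35868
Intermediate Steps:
b(S) = 3*S
b(82)/13522 + ((-58 - 85)*61)/23146 = (3*82)/13522 + ((-58 - 85)*61)/23146 = 246*(1/13522) - 143*61*(1/23146) = 123/6761 - 8723*1/23146 = 123/6761 - 8723/23146 = -56129245/156490106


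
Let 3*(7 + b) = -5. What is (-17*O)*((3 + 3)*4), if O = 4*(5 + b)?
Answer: 5984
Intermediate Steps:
b = -26/3 (b = -7 + (⅓)*(-5) = -7 - 5/3 = -26/3 ≈ -8.6667)
O = -44/3 (O = 4*(5 - 26/3) = 4*(-11/3) = -44/3 ≈ -14.667)
(-17*O)*((3 + 3)*4) = (-17*(-44/3))*((3 + 3)*4) = 748*(6*4)/3 = (748/3)*24 = 5984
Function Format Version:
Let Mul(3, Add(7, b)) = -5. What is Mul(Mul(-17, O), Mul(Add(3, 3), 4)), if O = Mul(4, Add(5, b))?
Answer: 5984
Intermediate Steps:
b = Rational(-26, 3) (b = Add(-7, Mul(Rational(1, 3), -5)) = Add(-7, Rational(-5, 3)) = Rational(-26, 3) ≈ -8.6667)
O = Rational(-44, 3) (O = Mul(4, Add(5, Rational(-26, 3))) = Mul(4, Rational(-11, 3)) = Rational(-44, 3) ≈ -14.667)
Mul(Mul(-17, O), Mul(Add(3, 3), 4)) = Mul(Mul(-17, Rational(-44, 3)), Mul(Add(3, 3), 4)) = Mul(Rational(748, 3), Mul(6, 4)) = Mul(Rational(748, 3), 24) = 5984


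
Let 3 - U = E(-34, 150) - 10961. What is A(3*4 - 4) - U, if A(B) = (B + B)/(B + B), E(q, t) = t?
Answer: -10813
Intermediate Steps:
A(B) = 1 (A(B) = (2*B)/((2*B)) = (2*B)*(1/(2*B)) = 1)
U = 10814 (U = 3 - (150 - 10961) = 3 - 1*(-10811) = 3 + 10811 = 10814)
A(3*4 - 4) - U = 1 - 1*10814 = 1 - 10814 = -10813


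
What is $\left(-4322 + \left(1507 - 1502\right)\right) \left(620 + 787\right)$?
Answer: $-6074019$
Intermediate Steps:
$\left(-4322 + \left(1507 - 1502\right)\right) \left(620 + 787\right) = \left(-4322 + 5\right) 1407 = \left(-4317\right) 1407 = -6074019$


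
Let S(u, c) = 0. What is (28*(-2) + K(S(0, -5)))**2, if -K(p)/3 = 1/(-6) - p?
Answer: 12321/4 ≈ 3080.3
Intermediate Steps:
K(p) = 1/2 + 3*p (K(p) = -3*(1/(-6) - p) = -3*(-1/6 - p) = 1/2 + 3*p)
(28*(-2) + K(S(0, -5)))**2 = (28*(-2) + (1/2 + 3*0))**2 = (-56 + (1/2 + 0))**2 = (-56 + 1/2)**2 = (-111/2)**2 = 12321/4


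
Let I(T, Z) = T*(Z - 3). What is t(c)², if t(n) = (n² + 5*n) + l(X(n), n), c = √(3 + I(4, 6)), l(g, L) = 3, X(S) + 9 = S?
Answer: 699 + 180*√15 ≈ 1396.1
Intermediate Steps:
I(T, Z) = T*(-3 + Z)
X(S) = -9 + S
c = √15 (c = √(3 + 4*(-3 + 6)) = √(3 + 4*3) = √(3 + 12) = √15 ≈ 3.8730)
t(n) = 3 + n² + 5*n (t(n) = (n² + 5*n) + 3 = 3 + n² + 5*n)
t(c)² = (3 + (√15)² + 5*√15)² = (3 + 15 + 5*√15)² = (18 + 5*√15)²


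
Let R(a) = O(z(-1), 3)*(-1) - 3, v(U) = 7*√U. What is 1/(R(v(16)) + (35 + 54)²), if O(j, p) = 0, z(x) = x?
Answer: 1/7918 ≈ 0.00012629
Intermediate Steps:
R(a) = -3 (R(a) = 0*(-1) - 3 = 0 - 3 = -3)
1/(R(v(16)) + (35 + 54)²) = 1/(-3 + (35 + 54)²) = 1/(-3 + 89²) = 1/(-3 + 7921) = 1/7918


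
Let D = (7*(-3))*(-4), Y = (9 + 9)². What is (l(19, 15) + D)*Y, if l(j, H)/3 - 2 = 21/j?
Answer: 574452/19 ≈ 30234.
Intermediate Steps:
l(j, H) = 6 + 63/j (l(j, H) = 6 + 3*(21/j) = 6 + 63/j)
Y = 324 (Y = 18² = 324)
D = 84 (D = -21*(-4) = 84)
(l(19, 15) + D)*Y = ((6 + 63/19) + 84)*324 = (177/19 + 84)*324 = (1773/19)*324 = 574452/19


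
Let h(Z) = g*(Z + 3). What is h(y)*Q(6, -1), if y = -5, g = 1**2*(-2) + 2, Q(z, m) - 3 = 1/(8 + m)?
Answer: 0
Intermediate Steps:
Q(z, m) = 3 + 1/(8 + m)
g = 0 (g = 1*(-2) + 2 = -2 + 2 = 0)
h(Z) = 0 (h(Z) = 0*(Z + 3) = 0*(3 + Z) = 0)
h(y)*Q(6, -1) = 0*((25 + 3*(-1))/(8 - 1)) = 0*((25 - 3)/7) = 0*((1/7)*22) = 0*(22/7) = 0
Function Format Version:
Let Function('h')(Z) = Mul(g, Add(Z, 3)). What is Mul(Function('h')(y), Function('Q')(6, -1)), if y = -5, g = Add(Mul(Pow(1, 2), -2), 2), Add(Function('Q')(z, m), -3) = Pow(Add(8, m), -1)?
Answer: 0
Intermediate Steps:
Function('Q')(z, m) = Add(3, Pow(Add(8, m), -1))
g = 0 (g = Add(Mul(1, -2), 2) = Add(-2, 2) = 0)
Function('h')(Z) = 0 (Function('h')(Z) = Mul(0, Add(Z, 3)) = Mul(0, Add(3, Z)) = 0)
Mul(Function('h')(y), Function('Q')(6, -1)) = Mul(0, Mul(Pow(Add(8, -1), -1), Add(25, Mul(3, -1)))) = Mul(0, Mul(Pow(7, -1), Add(25, -3))) = Mul(0, Mul(Rational(1, 7), 22)) = Mul(0, Rational(22, 7)) = 0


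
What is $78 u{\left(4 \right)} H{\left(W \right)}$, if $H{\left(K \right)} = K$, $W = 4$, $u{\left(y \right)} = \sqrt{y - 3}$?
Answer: $312$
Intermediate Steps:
$u{\left(y \right)} = \sqrt{-3 + y}$
$78 u{\left(4 \right)} H{\left(W \right)} = 78 \sqrt{-3 + 4} \cdot 4 = 78 \sqrt{1} \cdot 4 = 78 \cdot 1 \cdot 4 = 78 \cdot 4 = 312$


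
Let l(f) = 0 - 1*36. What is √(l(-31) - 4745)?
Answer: I*√4781 ≈ 69.145*I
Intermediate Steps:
l(f) = -36 (l(f) = 0 - 36 = -36)
√(l(-31) - 4745) = √(-36 - 4745) = √(-4781) = I*√4781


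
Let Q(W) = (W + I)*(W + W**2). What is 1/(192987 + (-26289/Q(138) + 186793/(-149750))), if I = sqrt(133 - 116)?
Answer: 46792892225896259792875/9030361059030422631322531012 - 296902221234375*sqrt(17)/153516138003517184732483027204 ≈ 5.1817e-6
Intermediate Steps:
I = sqrt(17) ≈ 4.1231
Q(W) = (W + sqrt(17))*(W + W**2)
1/(192987 + (-26289/Q(138) + 186793/(-149750))) = 1/(192987 + (-26289*1/(138*(138 + sqrt(17) + 138**2 + 138*sqrt(17))) + 186793/(-149750))) = 1/(192987 + (-26289*1/(138*(138 + sqrt(17) + 19044 + 138*sqrt(17))) + 186793*(-1/149750))) = 1/(192987 + (-26289*1/(138*(19182 + 139*sqrt(17))) - 186793/149750)) = 1/(192987 + (-26289/(2647116 + 19182*sqrt(17)) - 186793/149750)) = 1/(192987 + (-186793/149750 - 26289/(2647116 + 19182*sqrt(17)))) = 1/(28899616457/149750 - 26289/(2647116 + 19182*sqrt(17)))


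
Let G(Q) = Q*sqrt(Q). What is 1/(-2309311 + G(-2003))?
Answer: I/(-2309311*I + 2003*sqrt(2003)) ≈ -4.3238e-7 + 1.6784e-8*I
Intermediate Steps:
G(Q) = Q**(3/2)
1/(-2309311 + G(-2003)) = 1/(-2309311 + (-2003)**(3/2)) = 1/(-2309311 - 2003*I*sqrt(2003))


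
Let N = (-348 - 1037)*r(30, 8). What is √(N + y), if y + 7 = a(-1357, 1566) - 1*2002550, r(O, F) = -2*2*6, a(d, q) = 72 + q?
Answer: 3*I*√218631 ≈ 1402.7*I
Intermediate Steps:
r(O, F) = -24 (r(O, F) = -4*6 = -24)
y = -2000919 (y = -7 + ((72 + 1566) - 1*2002550) = -7 + (1638 - 2002550) = -7 - 2000912 = -2000919)
N = 33240 (N = (-348 - 1037)*(-24) = -1385*(-24) = 33240)
√(N + y) = √(33240 - 2000919) = √(-1967679) = 3*I*√218631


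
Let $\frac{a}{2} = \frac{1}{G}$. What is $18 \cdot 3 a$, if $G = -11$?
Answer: $- \frac{108}{11} \approx -9.8182$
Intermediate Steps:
$a = - \frac{2}{11}$ ($a = \frac{2}{-11} = 2 \left(- \frac{1}{11}\right) = - \frac{2}{11} \approx -0.18182$)
$18 \cdot 3 a = 18 \cdot 3 \left(- \frac{2}{11}\right) = 18 \left(- \frac{6}{11}\right) = - \frac{108}{11}$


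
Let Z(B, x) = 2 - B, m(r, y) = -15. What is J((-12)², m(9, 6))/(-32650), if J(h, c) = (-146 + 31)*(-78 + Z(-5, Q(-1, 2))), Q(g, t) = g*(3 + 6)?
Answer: -1633/6530 ≈ -0.25008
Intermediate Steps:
Q(g, t) = 9*g (Q(g, t) = g*9 = 9*g)
J(h, c) = 8165 (J(h, c) = (-146 + 31)*(-78 + (2 - 1*(-5))) = -115*(-78 + (2 + 5)) = -115*(-78 + 7) = -115*(-71) = 8165)
J((-12)², m(9, 6))/(-32650) = 8165/(-32650) = 8165*(-1/32650) = -1633/6530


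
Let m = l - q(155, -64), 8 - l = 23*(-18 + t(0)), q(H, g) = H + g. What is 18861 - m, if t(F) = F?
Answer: 18530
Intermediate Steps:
l = 422 (l = 8 - 23*(-18 + 0) = 8 - 23*(-18) = 8 - 1*(-414) = 8 + 414 = 422)
m = 331 (m = 422 - (155 - 64) = 422 - 1*91 = 422 - 91 = 331)
18861 - m = 18861 - 1*331 = 18861 - 331 = 18530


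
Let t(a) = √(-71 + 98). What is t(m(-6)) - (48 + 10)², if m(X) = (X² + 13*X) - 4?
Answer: -3364 + 3*√3 ≈ -3358.8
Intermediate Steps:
m(X) = -4 + X² + 13*X
t(a) = 3*√3 (t(a) = √27 = 3*√3)
t(m(-6)) - (48 + 10)² = 3*√3 - (48 + 10)² = 3*√3 - 1*58² = 3*√3 - 1*3364 = 3*√3 - 3364 = -3364 + 3*√3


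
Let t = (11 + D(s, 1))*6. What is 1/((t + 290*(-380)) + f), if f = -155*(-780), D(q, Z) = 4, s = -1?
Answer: 1/10790 ≈ 9.2678e-5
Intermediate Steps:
f = 120900
t = 90 (t = (11 + 4)*6 = 15*6 = 90)
1/((t + 290*(-380)) + f) = 1/((90 + 290*(-380)) + 120900) = 1/((90 - 110200) + 120900) = 1/(-110110 + 120900) = 1/10790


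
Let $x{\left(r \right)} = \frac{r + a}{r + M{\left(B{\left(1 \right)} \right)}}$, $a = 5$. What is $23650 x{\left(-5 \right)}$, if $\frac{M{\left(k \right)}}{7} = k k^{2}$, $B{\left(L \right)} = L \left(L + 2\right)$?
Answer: $0$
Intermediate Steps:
$B{\left(L \right)} = L \left(2 + L\right)$
$M{\left(k \right)} = 7 k^{3}$ ($M{\left(k \right)} = 7 k k^{2} = 7 k^{3}$)
$x{\left(r \right)} = \frac{5 + r}{189 + r}$ ($x{\left(r \right)} = \frac{r + 5}{r + 7 \left(1 \left(2 + 1\right)\right)^{3}} = \frac{5 + r}{r + 7 \left(1 \cdot 3\right)^{3}} = \frac{5 + r}{r + 7 \cdot 3^{3}} = \frac{5 + r}{r + 7 \cdot 27} = \frac{5 + r}{r + 189} = \frac{5 + r}{189 + r}$)
$23650 x{\left(-5 \right)} = 23650 \frac{5 - 5}{189 - 5} = 23650 \cdot \frac{1}{184} \cdot 0 = 23650 \cdot 0 = 0$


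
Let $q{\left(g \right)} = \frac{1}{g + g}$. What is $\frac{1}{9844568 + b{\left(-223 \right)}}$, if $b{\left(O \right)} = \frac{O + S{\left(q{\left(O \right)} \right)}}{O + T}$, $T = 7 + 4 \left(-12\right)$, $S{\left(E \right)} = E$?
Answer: $\frac{39248}{386379638017} \approx 1.0158 \cdot 10^{-7}$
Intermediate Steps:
$q{\left(g \right)} = \frac{1}{2 g}$
$T = -41$ ($T = 7 - 48 = -41$)
$b{\left(O \right)} = \frac{O + \frac{1}{2 O}}{-41 + O}$ ($b{\left(O \right)} = \frac{O + \frac{1}{2 O}}{O - 41} = \frac{O + \frac{1}{2 O}}{-41 + O}$)
$\frac{1}{9844568 + b{\left(-223 \right)}} = \frac{1}{9844568 + \frac{\frac{1}{2} + \left(-223\right)^{2}}{\left(-223\right) \left(-41 - 223\right)}} = \frac{1}{9844568 - \frac{\frac{1}{2} + 49729}{223 \left(-264\right)}} = \frac{1}{9844568 - \left(- \frac{1}{58872}\right) \frac{99459}{2}} = \frac{1}{9844568 + \frac{33153}{39248}} = \frac{1}{\frac{386379638017}{39248}} = \frac{39248}{386379638017}$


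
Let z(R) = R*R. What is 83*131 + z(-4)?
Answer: 10889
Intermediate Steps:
z(R) = R**2
83*131 + z(-4) = 83*131 + (-4)**2 = 10873 + 16 = 10889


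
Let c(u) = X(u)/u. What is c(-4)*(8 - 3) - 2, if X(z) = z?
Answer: 3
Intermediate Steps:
c(u) = 1 (c(u) = u/u = 1)
c(-4)*(8 - 3) - 2 = 1*(8 - 3) - 2 = 1*5 - 2 = 5 - 2 = 3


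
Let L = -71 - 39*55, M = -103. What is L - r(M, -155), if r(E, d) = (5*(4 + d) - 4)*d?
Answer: -119861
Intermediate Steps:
r(E, d) = d*(16 + 5*d) (r(E, d) = ((20 + 5*d) - 4)*d = (16 + 5*d)*d = d*(16 + 5*d))
L = -2216 (L = -71 - 2145 = -2216)
L - r(M, -155) = -2216 - (-155)*(16 + 5*(-155)) = -2216 - (-155)*(16 - 775) = -2216 - (-155)*(-759) = -2216 - 1*117645 = -2216 - 117645 = -119861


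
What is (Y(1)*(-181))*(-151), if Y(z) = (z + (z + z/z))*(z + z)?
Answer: 163986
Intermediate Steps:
Y(z) = 2*z*(1 + 2*z) (Y(z) = (z + (z + 1))*(2*z) = (z + (1 + z))*(2*z) = (1 + 2*z)*(2*z) = 2*z*(1 + 2*z))
(Y(1)*(-181))*(-151) = ((2*1*(1 + 2*1))*(-181))*(-151) = ((2*1*(1 + 2))*(-181))*(-151) = ((2*1*3)*(-181))*(-151) = (6*(-181))*(-151) = -1086*(-151) = 163986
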